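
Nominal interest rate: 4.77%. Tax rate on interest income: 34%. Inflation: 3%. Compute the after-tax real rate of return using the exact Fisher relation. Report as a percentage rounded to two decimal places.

0.14%

After-tax nominal return = 4.77% × (1 − 0.34) = 3.1482%.
1 + r = 1.031482 / 1.03000 = 1.001439
After-tax real rate = 1.001439 − 1 → 0.14%.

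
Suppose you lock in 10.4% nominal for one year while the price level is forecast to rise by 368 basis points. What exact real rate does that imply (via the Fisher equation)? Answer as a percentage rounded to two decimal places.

1 + r = 1.10400 / 1.03680 = 1.064815
r = 1.064815 − 1 = 6.4815%, i.e. 6.48%.

6.48%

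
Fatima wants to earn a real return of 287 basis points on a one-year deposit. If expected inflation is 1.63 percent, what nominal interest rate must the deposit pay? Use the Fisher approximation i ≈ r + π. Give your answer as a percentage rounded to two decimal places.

4.50%

i ≈ r + π = 2.87% + 1.63% = 4.50%.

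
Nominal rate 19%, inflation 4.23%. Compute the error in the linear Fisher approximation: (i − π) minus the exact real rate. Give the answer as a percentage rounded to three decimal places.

0.599%

Approximate: r ≈ 19.000% − 4.230% = 14.7700%
Exact: (1 + 0.1900)/(1 + 0.0423) − 1 = 14.1706%
Error = 14.7700% − 14.1706% = 0.5994% → 0.599%.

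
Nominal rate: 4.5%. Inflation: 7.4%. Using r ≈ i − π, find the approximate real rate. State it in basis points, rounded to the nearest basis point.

-290 basis points

r ≈ i − π = 4.5% − 7.4% = -290 basis points.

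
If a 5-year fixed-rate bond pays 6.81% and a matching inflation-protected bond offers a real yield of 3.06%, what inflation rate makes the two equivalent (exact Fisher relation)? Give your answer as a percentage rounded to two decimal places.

(1 + π) = (1 + i)/(1 + r) = 1.06810 / 1.03060 = 1.036387
Break-even inflation = 1.036387 − 1 → 3.64%.

3.64%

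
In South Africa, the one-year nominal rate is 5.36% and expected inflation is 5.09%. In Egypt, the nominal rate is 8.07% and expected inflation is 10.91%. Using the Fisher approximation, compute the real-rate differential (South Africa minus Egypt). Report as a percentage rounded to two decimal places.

South Africa: 5.36% − 5.09% = 0.270%
Egypt: 8.07% − 10.91% = -2.840%
Differential = 3.110% → 3.11%.

3.11%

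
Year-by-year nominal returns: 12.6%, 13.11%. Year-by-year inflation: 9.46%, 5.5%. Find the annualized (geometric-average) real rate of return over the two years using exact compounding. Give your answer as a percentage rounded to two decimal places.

5.02%

Nominal growth factor = 1.1260 × 1.1311 = 1.27361860
Price-level growth factor = 1.0946 × 1.0550 = 1.15480300
Real growth factor = 1.27361860 / 1.15480300 = 1.10288820
Annualized real rate = 1.10288820^(1/2) − 1 = 5.0185% → 5.02%.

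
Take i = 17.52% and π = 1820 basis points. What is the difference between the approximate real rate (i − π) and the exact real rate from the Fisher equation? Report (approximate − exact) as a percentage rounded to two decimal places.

-0.10%

Approximate: r ≈ 17.520% − 18.200% = -0.6800%
Exact: (1 + 0.1752)/(1 + 0.1820) − 1 = -0.5753%
Error = -0.6800% − (-0.5753%) = -0.1047% → -0.10%.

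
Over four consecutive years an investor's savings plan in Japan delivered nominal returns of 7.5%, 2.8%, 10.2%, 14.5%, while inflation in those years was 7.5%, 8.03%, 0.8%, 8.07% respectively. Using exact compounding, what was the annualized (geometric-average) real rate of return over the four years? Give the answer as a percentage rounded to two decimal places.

Nominal growth factor = 1.0750 × 1.0280 × 1.1020 × 1.1450 = 1.39440413
Price-level growth factor = 1.0750 × 1.0803 × 1.0080 × 1.0807 = 1.26508156
Real growth factor = 1.39440413 / 1.26508156 = 1.10222469
Annualized real rate = 1.10222469^(1/4) − 1 = 2.4631% → 2.46%.

2.46%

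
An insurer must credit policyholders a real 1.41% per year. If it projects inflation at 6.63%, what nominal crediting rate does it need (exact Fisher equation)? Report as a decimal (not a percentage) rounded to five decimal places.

(1 + i) = (1 + r)(1 + π) = 1.01410 × 1.06630 = 1.08133483
i = 1.08133483 − 1, so the required nominal rate is 0.08133.

0.08133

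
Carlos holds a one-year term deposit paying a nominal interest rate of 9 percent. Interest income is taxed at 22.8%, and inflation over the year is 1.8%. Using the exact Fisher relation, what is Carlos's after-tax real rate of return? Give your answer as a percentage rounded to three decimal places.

After-tax nominal return = 9% × (1 − 0.228) = 6.9480%.
1 + r = 1.06948 / 1.01800 = 1.050570
After-tax real rate = 1.050570 − 1 → 5.057%.

5.057%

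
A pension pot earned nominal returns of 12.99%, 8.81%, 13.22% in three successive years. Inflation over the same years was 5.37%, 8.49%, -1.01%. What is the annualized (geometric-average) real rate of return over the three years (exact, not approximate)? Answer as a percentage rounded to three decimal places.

7.146%

Compound the nominal returns: 1.1299 × 1.0881 × 1.1322 = 1.3919767119.
Compound inflation: 1.0537 × 1.0849 × 0.9899 = 1.1316132228.
Deflate: 1.3919767119 / 1.1316132228 = 1.2300816957.
Annualized real rate = 1.2300816957^(1/3) − 1 = 7.146499% → 7.146%.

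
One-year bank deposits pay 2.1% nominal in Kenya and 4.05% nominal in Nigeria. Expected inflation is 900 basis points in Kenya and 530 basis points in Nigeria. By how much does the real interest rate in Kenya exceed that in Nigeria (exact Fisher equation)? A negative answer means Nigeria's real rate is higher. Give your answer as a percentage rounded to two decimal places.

-5.14%

Kenya: (1 + 0.0210)/(1 + 0.0900) − 1 = -6.3303%
Nigeria: (1 + 0.0405)/(1 + 0.0530) − 1 = -1.1871%
Differential = -6.3303% − (-1.1871%) = -5.1432% → -5.14%.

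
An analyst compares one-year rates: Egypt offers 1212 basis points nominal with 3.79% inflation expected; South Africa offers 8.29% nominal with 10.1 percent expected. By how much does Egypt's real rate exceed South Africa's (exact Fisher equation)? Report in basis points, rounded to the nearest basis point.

967 basis points

Egypt: (1 + 0.1212)/(1 + 0.0379) − 1 = 8.0258%
South Africa: (1 + 0.0829)/(1 + 0.1010) − 1 = -1.6440%
Differential = 8.0258% − (-1.6440%) = 9.6698% → 967 basis points.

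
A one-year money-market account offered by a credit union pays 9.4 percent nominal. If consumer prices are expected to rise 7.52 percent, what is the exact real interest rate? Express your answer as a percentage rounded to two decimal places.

1 + r = 1.09400 / 1.07520 = 1.017485
r = 1.017485 − 1 = 1.7485%, i.e. 1.75%.

1.75%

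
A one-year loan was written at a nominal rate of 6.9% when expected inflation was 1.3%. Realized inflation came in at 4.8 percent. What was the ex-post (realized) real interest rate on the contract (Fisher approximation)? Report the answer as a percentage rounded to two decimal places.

Ex-post: 6.9% − 4.8% = 2.100%
So the realized real rate is 2.10%.

2.10%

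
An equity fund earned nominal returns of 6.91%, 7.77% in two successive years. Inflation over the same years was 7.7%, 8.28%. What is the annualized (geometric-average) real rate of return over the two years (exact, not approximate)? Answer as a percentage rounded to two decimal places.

Nominal growth factor = 1.0691 × 1.0777 = 1.15216907
Price-level growth factor = 1.0770 × 1.0828 = 1.16617560
Real growth factor = 1.15216907 / 1.16617560 = 0.98798935
Annualized real rate = 0.98798935^(1/2) − 1 = -0.6023% → -0.60%.

-0.60%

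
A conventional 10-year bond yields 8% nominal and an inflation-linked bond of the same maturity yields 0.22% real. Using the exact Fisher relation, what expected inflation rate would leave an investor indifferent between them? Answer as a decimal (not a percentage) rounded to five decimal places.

0.07763

(1 + π) = (1 + i)/(1 + r) = 1.08000 / 1.00220 = 1.077629
Break-even inflation = 1.077629 − 1 → 0.07763.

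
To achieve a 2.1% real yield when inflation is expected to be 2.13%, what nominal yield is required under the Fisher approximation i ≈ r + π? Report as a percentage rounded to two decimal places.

i ≈ r + π = 2.1% + 2.13% = 4.23%.

4.23%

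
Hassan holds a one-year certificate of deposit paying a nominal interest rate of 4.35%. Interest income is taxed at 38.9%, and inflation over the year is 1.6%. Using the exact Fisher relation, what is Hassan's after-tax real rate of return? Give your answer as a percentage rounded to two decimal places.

After-tax nominal return = 4.35% × (1 − 0.389) = 2.65785%.
1 + r = 1.0265785 / 1.01600 = 1.010412
After-tax real rate = 1.010412 − 1 → 1.04%.

1.04%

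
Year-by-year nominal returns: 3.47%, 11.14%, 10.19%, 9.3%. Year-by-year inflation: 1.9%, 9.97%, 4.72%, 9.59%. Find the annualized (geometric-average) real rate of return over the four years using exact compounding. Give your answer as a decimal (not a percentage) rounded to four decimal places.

Compound the nominal returns: 1.0347 × 1.1114 × 1.1019 × 1.0930 = 1.38499175.
Compound inflation: 1.0190 × 1.0997 × 1.0472 × 1.0959 = 1.28602369.
Deflate: 1.38499175 / 1.28602369 = 1.07695664.
Annualized real rate = 1.07695664^(1/4) − 1 = 1.8708% → 0.0187.

0.0187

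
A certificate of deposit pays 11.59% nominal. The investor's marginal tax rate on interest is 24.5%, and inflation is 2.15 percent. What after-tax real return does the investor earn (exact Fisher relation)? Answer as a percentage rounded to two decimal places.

After-tax nominal return = 11.59% × (1 − 0.245) = 8.75045%.
1 + r = 1.0875045 / 1.02150 = 1.064615
After-tax real rate = 1.064615 − 1 → 6.46%.

6.46%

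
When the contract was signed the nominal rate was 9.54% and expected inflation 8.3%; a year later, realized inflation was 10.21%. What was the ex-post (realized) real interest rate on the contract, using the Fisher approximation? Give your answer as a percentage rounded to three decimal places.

Ex-post: 9.54% − 10.21% = -0.670%
So the realized real rate is -0.670%.

-0.670%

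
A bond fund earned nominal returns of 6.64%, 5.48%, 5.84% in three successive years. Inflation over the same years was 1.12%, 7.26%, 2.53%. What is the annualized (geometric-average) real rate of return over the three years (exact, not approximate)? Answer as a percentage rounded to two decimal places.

Compound the nominal returns: 1.0664 × 1.0548 × 1.0584 = 1.19052930.
Compound inflation: 1.0112 × 1.0726 × 1.0253 = 1.11205383.
Deflate: 1.19052930 / 1.11205383 = 1.07056805.
Annualized real rate = 1.07056805^(1/3) − 1 = 2.2990% → 2.30%.

2.30%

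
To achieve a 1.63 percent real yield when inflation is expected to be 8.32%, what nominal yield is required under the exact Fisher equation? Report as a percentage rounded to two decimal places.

10.09%

(1 + i) = (1 + r)(1 + π) = 1.01630 × 1.08320 = 1.10085616
i = 1.10085616 − 1, so the required nominal rate is 10.09%.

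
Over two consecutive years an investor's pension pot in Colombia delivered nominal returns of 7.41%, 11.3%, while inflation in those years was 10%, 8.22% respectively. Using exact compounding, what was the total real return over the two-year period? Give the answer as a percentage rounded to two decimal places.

0.42%

Compound the nominal returns: 1.0741 × 1.1130 = 1.195473.
Compound inflation: 1.1000 × 1.0822 = 1.190420.
Deflate: 1.195473 / 1.190420 = 1.004245.
Total real return = 1.004245 − 1 → 0.42%.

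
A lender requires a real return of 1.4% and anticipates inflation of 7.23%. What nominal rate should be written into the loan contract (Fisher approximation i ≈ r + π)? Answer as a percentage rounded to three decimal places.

8.630%

i ≈ r + π = 1.4% + 7.23% = 8.630%.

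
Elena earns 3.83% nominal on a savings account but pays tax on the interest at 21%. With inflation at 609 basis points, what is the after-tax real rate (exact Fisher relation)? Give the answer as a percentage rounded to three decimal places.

After-tax nominal return = 3.83% × (1 − 0.21) = 3.0257%.
1 + r = 1.030257 / 1.06090 = 0.971116
After-tax real rate = 0.971116 − 1 → -2.888%.

-2.888%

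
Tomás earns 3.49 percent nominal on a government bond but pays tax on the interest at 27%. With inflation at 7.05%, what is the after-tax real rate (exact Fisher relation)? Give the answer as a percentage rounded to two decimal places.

After-tax nominal return = 3.49% × (1 − 0.27) = 2.5477%.
1 + r = 1.025477 / 1.07050 = 0.957942
After-tax real rate = 0.957942 − 1 → -4.21%.

-4.21%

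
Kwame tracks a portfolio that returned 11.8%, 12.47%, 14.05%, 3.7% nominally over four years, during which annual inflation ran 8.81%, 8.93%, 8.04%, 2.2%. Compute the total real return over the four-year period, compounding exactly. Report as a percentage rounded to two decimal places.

Nominal growth factor = 1.1180 × 1.1247 × 1.1405 × 1.0370 = 1.487142
Price-level growth factor = 1.0881 × 1.0893 × 1.0804 × 1.0220 = 1.308735
Real growth factor = 1.487142 / 1.308735 = 1.136320
Total real return = 1.136320 − 1 → 13.63%.

13.63%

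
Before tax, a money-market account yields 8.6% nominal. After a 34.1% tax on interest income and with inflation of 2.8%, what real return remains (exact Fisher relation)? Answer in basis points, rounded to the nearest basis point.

After-tax nominal return = 8.6% × (1 − 0.341) = 5.6674%.
1 + r = 1.056674 / 1.02800 = 1.027893
After-tax real rate = 1.027893 − 1 → 279 basis points.

279 basis points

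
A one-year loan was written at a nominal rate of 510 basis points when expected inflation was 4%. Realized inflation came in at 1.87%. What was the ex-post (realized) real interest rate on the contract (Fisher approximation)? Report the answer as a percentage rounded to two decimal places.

Ex-post: 5.1% − 1.87% = 3.230%
So the realized real rate is 3.23%.

3.23%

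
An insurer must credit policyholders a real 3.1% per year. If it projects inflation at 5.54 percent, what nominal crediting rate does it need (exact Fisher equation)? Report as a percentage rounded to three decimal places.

8.812%

(1 + i) = (1 + r)(1 + π) = 1.03100 × 1.05540 = 1.0881174
i = 1.0881174 − 1, so the required nominal rate is 8.812%.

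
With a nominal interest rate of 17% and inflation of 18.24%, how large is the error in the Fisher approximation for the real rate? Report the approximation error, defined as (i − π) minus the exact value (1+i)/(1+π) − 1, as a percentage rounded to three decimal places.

Approximate: r ≈ 17.000% − 18.240% = -1.2400%
Exact: (1 + 0.1700)/(1 + 0.1824) − 1 = -1.0487%
Error = -1.2400% − (-1.0487%) = -0.1913% → -0.191%.

-0.191%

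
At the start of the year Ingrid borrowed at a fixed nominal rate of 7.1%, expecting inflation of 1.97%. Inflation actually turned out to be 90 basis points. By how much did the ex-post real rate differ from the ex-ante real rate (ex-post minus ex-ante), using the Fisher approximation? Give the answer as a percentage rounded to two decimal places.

Ex-ante: 7.1% − 1.97% = 5.130%
Ex-post: 7.1% − 0.9% = 6.200%
Difference (ex-post − ex-ante) = 1.0700% → 1.07%.

1.07%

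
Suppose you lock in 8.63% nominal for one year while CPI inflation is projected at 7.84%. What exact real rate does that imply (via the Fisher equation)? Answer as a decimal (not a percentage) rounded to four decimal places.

0.0073

By the Fisher equation, 1 + r = (1 + i)/(1 + π).
1 + r = 1.08630 / 1.07840 = 1.007326
r = 1.007326 − 1 = 0.7326%, i.e. 0.0073.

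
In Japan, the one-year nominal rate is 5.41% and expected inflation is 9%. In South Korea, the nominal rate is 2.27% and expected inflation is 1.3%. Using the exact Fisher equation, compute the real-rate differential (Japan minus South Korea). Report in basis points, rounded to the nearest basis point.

Japan: (1 + 0.0541)/(1 + 0.0900) − 1 = -3.2936%
South Korea: (1 + 0.0227)/(1 + 0.0130) − 1 = 0.9576%
Differential = -3.2936% − 0.9576% = -4.2511% → -425 basis points.

-425 basis points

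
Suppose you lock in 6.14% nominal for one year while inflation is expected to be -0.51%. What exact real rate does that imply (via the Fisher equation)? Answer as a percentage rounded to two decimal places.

1 + r = 1.06140 / 0.99490 = 1.066841
r = 1.066841 − 1 = 6.6841%, i.e. 6.68%.

6.68%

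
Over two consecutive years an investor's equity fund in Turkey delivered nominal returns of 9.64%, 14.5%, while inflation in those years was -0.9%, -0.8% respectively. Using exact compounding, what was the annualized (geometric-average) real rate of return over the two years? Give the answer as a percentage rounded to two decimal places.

13.00%

Compound the nominal returns: 1.0964 × 1.1450 = 1.25537800.
Compound inflation: 0.9910 × 0.9920 = 0.98307200.
Deflate: 1.25537800 / 0.98307200 = 1.27699497.
Annualized real rate = 1.27699497^(1/2) − 1 = 13.0042% → 13.00%.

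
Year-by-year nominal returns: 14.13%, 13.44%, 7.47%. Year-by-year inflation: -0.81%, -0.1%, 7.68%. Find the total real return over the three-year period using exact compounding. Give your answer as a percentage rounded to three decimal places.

Nominal growth factor = 1.1413 × 1.1344 × 1.0747 = 1.391404
Price-level growth factor = 0.9919 × 0.9990 × 1.0768 = 1.067010
Real growth factor = 1.391404 / 1.067010 = 1.304022
Total real return = 1.304022 − 1 → 30.402%.

30.402%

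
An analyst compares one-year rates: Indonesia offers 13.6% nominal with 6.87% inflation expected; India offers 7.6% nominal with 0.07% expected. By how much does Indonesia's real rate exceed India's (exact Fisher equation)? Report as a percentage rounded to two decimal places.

Indonesia: (1 + 0.1360)/(1 + 0.0687) − 1 = 6.2974%
India: (1 + 0.0760)/(1 + 0.0007) − 1 = 7.5247%
Differential = 6.2974% − 7.5247% = -1.2274% → -1.23%.

-1.23%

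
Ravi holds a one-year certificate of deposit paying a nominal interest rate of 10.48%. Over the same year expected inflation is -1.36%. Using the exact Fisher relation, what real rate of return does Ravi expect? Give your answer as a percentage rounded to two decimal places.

12.00%

By the Fisher relation, 1 + r = (1 + i)/(1 + π).
1 + r = 1.10480 / 0.98640 = 1.120032
r = 1.120032 − 1 = 12.0032%, i.e. 12.00%.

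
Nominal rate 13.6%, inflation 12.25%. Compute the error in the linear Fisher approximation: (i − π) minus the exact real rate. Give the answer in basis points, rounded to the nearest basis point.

Approximate: r ≈ 13.600% − 12.250% = 1.3500%
Exact: (1 + 0.1360)/(1 + 0.1225) − 1 = 1.2027%
Error = 1.3500% − 1.2027% = 0.1473% → 15 basis points.

15 basis points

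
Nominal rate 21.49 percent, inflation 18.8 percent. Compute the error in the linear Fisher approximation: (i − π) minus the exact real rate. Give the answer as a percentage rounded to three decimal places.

Approximate: r ≈ 21.490% − 18.800% = 2.6900%
Exact: (1 + 0.2149)/(1 + 0.1880) − 1 = 2.2643%
Error = 2.6900% − 2.2643% = 0.4257% → 0.426%.

0.426%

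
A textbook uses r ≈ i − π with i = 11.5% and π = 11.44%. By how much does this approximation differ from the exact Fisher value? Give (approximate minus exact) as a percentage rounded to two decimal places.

0.01%

Approximate: r ≈ 11.500% − 11.440% = 0.0600%
Exact: (1 + 0.1150)/(1 + 0.1144) − 1 = 0.0538%
Error = 0.0600% − 0.0538% = 0.0062% → 0.01%.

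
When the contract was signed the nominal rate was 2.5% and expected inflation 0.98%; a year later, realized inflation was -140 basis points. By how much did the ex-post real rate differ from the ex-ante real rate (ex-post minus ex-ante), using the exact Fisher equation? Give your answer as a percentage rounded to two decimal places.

2.45%

Ex-ante: (1 + 0.0250)/(1 + 0.0098) − 1 = 1.5052%
Ex-post: (1 + 0.0250)/(1 − 0.0140) − 1 = 3.9554%
Difference (ex-post − ex-ante) = 2.4501% → 2.45%.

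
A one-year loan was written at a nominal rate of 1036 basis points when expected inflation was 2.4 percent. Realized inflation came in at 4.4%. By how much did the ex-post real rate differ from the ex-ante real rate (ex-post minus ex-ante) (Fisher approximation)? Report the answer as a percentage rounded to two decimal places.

-2.00%

Ex-ante: 10.36% − 2.4% = 7.960%
Ex-post: 10.36% − 4.4% = 5.960%
Difference (ex-post − ex-ante) = -2.0000% → -2.00%.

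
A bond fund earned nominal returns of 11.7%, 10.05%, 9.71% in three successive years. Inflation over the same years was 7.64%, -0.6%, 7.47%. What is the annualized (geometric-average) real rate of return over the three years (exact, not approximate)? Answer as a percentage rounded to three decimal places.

5.458%

Nominal growth factor = 1.1170 × 1.1005 × 1.0971 = 1.34861950
Price-level growth factor = 1.0764 × 0.9940 × 1.0747 = 1.14986624
Real growth factor = 1.34861950 / 1.14986624 = 1.17284903
Annualized real rate = 1.17284903^(1/3) − 1 = 5.4583% → 5.458%.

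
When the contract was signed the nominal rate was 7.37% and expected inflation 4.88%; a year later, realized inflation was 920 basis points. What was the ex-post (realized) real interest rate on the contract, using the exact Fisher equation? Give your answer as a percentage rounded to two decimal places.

-1.68%

Ex-post: (1 + 0.0737)/(1 + 0.0920) − 1 = -1.6758%
So the realized real rate is -1.68%.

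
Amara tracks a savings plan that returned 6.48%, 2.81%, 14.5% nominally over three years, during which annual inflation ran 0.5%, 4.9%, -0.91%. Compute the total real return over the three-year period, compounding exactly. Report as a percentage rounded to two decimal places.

Nominal growth factor = 1.0648 × 1.0281 × 1.1450 = 1.253455
Price-level growth factor = 1.0050 × 1.0490 × 0.9909 = 1.044651
Real growth factor = 1.253455 / 1.044651 = 1.199879
Total real return = 1.199879 − 1 → 19.99%.

19.99%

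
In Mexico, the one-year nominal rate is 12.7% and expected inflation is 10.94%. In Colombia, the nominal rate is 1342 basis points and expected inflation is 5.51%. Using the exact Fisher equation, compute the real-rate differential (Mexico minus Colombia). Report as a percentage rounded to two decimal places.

-5.91%

Mexico: (1 + 0.1270)/(1 + 0.1094) − 1 = 1.5864%
Colombia: (1 + 0.1342)/(1 + 0.0551) − 1 = 7.4969%
Differential = 1.5864% − 7.4969% = -5.9105% → -5.91%.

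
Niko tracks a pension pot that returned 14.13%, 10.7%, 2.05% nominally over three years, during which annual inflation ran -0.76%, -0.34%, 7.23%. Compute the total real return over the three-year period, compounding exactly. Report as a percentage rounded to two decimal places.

Nominal growth factor = 1.1413 × 1.1070 × 1.0205 = 1.289319
Price-level growth factor = 0.9924 × 0.9966 × 1.0723 = 1.060532
Real growth factor = 1.289319 / 1.060532 = 1.215728
Total real return = 1.215728 − 1 → 21.57%.

21.57%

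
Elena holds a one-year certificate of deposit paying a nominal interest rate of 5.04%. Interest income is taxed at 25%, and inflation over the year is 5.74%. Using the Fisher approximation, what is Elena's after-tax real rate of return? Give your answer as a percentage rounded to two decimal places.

After-tax nominal return = 5.04% × (1 − 0.25) = 3.7800%.
r ≈ 3.7800% − 5.74% → -1.96%.

-1.96%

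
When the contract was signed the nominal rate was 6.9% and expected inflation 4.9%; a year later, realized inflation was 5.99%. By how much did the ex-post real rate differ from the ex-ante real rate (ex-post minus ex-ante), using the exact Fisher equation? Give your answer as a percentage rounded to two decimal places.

-1.05%

Ex-ante: (1 + 0.0690)/(1 + 0.0490) − 1 = 1.9066%
Ex-post: (1 + 0.0690)/(1 + 0.0599) − 1 = 0.8586%
Difference (ex-post − ex-ante) = -1.0480% → -1.05%.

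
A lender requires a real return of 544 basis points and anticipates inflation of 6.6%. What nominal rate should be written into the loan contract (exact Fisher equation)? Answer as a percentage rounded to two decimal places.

(1 + i) = (1 + r)(1 + π) = 1.05440 × 1.06600 = 1.1239904
i = 1.1239904 − 1, so the required nominal rate is 12.40%.

12.40%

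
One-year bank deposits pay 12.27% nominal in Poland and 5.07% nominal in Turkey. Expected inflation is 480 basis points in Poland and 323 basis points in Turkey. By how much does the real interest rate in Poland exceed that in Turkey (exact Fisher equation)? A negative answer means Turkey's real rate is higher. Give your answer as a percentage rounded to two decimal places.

5.35%

Poland: (1 + 0.1227)/(1 + 0.0480) − 1 = 7.1279%
Turkey: (1 + 0.0507)/(1 + 0.0323) − 1 = 1.7824%
Differential = 7.1279% − 1.7824% = 5.3454% → 5.35%.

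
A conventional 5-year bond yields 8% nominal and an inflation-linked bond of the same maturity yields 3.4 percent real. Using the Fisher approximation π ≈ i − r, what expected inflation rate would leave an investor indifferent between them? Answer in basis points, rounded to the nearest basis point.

460 basis points

π ≈ i − r = 8% − 3.4% → 460 basis points.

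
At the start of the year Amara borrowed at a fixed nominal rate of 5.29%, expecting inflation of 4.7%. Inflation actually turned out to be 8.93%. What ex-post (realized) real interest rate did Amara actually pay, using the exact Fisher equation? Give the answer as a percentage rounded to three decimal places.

Ex-post: (1 + 0.0529)/(1 + 0.0893) − 1 = -3.3416%
So the realized real rate is -3.342%.

-3.342%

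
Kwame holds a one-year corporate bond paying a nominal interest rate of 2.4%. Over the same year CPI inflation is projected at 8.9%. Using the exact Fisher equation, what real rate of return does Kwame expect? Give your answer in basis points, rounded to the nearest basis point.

-597 basis points

By the Fisher equation, 1 + r = (1 + i)/(1 + π).
1 + r = 1.02400 / 1.08900 = 0.940312
r = 0.940312 − 1 = -5.9688%, i.e. -597 basis points.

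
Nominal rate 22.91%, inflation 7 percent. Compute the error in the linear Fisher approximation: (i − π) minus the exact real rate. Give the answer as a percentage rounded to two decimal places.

1.04%

Approximate: r ≈ 22.910% − 7.000% = 15.9100%
Exact: (1 + 0.2291)/(1 + 0.0700) − 1 = 14.8692%
Error = 15.9100% − 14.8692% = 1.0408% → 1.04%.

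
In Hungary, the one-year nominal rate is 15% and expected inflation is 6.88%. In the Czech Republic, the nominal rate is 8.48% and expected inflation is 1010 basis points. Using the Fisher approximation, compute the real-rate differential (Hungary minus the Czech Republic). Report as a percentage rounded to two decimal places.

9.74%

Hungary: 15% − 6.88% = 8.120%
The Czech Republic: 8.48% − 10.1% = -1.620%
Differential = 9.740% → 9.74%.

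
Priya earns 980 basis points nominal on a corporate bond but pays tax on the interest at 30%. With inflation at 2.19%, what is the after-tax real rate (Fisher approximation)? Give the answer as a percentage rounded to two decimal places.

4.67%

After-tax nominal return = 9.8% × (1 − 0.3) = 6.8600%.
r ≈ 6.8600% − 2.19% → 4.67%.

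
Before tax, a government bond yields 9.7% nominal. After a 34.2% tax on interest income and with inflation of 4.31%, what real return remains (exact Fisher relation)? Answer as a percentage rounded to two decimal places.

1.99%

After-tax nominal return = 9.7% × (1 − 0.342) = 6.3826%.
1 + r = 1.063826 / 1.04310 = 1.019870
After-tax real rate = 1.019870 − 1 → 1.99%.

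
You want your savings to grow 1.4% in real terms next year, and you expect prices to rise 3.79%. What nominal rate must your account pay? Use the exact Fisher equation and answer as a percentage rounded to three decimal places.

5.243%

(1 + i) = (1 + r)(1 + π) = 1.01400 × 1.03790 = 1.0524306
i = 1.0524306 − 1, so the required nominal rate is 5.243%.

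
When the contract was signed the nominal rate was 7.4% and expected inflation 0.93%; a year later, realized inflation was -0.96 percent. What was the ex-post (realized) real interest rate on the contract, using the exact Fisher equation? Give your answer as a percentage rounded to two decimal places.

8.44%

Ex-post: (1 + 0.0740)/(1 − 0.0096) − 1 = 8.4410%
So the realized real rate is 8.44%.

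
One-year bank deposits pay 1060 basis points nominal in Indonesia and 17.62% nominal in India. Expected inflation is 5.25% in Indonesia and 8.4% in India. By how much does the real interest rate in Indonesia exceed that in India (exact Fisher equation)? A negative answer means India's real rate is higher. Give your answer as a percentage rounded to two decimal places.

-3.42%

Indonesia: (1 + 0.1060)/(1 + 0.0525) − 1 = 5.0831%
India: (1 + 0.1762)/(1 + 0.0840) − 1 = 8.5055%
Differential = 5.0831% − 8.5055% = -3.4224% → -3.42%.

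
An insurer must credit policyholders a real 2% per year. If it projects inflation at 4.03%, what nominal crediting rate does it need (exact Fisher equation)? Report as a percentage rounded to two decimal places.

6.11%

(1 + i) = (1 + r)(1 + π) = 1.02000 × 1.04030 = 1.061106
i = 1.061106 − 1, so the required nominal rate is 6.11%.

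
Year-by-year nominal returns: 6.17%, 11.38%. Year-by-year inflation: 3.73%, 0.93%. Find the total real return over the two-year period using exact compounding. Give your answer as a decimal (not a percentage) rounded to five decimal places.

Nominal growth factor = 1.0617 × 1.1138 = 1.1825215
Price-level growth factor = 1.0373 × 1.0093 = 1.0469469
Real growth factor = 1.1825215 / 1.0469469 = 1.1294952
Total real return = 1.1294952 − 1 → 0.12950.

0.12950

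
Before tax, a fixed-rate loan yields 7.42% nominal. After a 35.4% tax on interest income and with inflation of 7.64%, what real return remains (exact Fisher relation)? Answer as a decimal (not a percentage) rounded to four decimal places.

-0.0264

After-tax nominal return = 7.42% × (1 − 0.354) = 4.79332%.
1 + r = 1.0479332 / 1.07640 = 0.973554
After-tax real rate = 0.973554 − 1 → -0.0264.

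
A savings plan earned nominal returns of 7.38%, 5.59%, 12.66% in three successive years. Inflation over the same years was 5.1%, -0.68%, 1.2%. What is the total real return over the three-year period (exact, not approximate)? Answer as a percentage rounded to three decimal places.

Nominal growth factor = 1.0738 × 1.0559 × 1.1266 = 1.277368
Price-level growth factor = 1.0510 × 0.9932 × 1.0120 = 1.056379
Real growth factor = 1.277368 / 1.056379 = 1.209194
Total real return = 1.209194 − 1 → 20.919%.

20.919%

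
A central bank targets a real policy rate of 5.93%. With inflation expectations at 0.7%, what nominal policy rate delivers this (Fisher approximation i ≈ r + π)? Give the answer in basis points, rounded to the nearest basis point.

663 basis points

i ≈ r + π = 5.93% + 0.7% = 663 basis points.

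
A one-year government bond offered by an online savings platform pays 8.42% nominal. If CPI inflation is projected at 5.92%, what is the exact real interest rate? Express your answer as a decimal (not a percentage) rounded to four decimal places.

1 + r = 1.08420 / 1.05920 = 1.023603
r = 1.023603 − 1 = 2.3603%, i.e. 0.0236.

0.0236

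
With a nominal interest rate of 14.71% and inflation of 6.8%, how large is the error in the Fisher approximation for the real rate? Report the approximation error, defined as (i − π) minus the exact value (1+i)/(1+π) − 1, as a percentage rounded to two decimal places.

0.50%

Approximate: r ≈ 14.710% − 6.800% = 7.9100%
Exact: (1 + 0.1471)/(1 + 0.0680) − 1 = 7.4064%
Error = 7.9100% − 7.4064% = 0.5036% → 0.50%.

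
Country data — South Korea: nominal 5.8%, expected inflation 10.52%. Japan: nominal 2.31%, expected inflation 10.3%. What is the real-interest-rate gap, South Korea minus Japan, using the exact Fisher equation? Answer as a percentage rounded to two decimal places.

2.97%

South Korea: (1 + 0.0580)/(1 + 0.1052) − 1 = -4.2707%
Japan: (1 + 0.0231)/(1 + 0.1030) − 1 = -7.2439%
Differential = -4.2707% − (-7.2439%) = 2.9732% → 2.97%.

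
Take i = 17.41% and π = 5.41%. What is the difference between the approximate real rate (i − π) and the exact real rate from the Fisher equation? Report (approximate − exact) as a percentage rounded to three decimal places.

Approximate: r ≈ 17.410% − 5.410% = 12.0000%
Exact: (1 + 0.1741)/(1 + 0.0541) − 1 = 11.3841%
Error = 12.0000% − 11.3841% = 0.6159% → 0.616%.

0.616%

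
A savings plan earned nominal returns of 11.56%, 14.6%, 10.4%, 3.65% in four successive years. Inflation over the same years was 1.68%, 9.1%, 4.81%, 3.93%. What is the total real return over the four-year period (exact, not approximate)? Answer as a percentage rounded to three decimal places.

Nominal growth factor = 1.1156 × 1.1460 × 1.1040 × 1.0365 = 1.46295680
Price-level growth factor = 1.0168 × 1.0910 × 1.0481 × 1.0393 = 1.20838113
Real growth factor = 1.46295680 / 1.20838113 = 1.21067498
Total real return = 1.21067498 − 1 → 21.067%.

21.067%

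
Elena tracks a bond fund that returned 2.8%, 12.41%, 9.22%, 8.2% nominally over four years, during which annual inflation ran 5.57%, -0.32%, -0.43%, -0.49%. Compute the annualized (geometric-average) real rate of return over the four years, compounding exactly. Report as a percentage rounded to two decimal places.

6.98%

Compound the nominal returns: 1.0280 × 1.1241 × 1.0922 × 1.0820 = 1.36561254.
Compound inflation: 1.0557 × 0.9968 × 0.9957 × 0.9951 = 1.04266257.
Deflate: 1.36561254 / 1.04266257 = 1.30973584.
Annualized real rate = 1.30973584^(1/4) − 1 = 6.9784% → 6.98%.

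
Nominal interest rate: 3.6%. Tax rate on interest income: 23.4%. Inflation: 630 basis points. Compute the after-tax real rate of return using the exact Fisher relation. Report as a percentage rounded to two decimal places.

After-tax nominal return = 3.6% × (1 − 0.234) = 2.7576%.
1 + r = 1.027576 / 1.06300 = 0.966675
After-tax real rate = 0.966675 − 1 → -3.33%.

-3.33%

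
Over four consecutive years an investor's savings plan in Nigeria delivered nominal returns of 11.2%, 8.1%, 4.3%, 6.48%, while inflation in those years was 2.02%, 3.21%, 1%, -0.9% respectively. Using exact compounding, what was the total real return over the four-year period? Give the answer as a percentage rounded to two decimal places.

Nominal growth factor = 1.1120 × 1.0810 × 1.0430 × 1.0648 = 1.335005
Price-level growth factor = 1.0202 × 1.0321 × 1.0100 × 0.9910 = 1.053907
Real growth factor = 1.335005 / 1.053907 = 1.266720
Total real return = 1.266720 − 1 → 26.67%.

26.67%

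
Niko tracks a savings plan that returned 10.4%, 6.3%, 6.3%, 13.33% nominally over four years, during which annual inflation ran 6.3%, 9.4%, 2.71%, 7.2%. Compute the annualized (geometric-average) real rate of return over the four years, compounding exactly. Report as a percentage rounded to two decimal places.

2.51%

Compound the nominal returns: 1.1040 × 1.0630 × 1.0630 × 1.1333 = 1.41377563.
Compound inflation: 1.0630 × 1.0940 × 1.0271 × 1.0720 = 1.28043666.
Deflate: 1.41377563 / 1.28043666 = 1.10413554.
Annualized real rate = 1.10413554^(1/4) − 1 = 2.5075% → 2.51%.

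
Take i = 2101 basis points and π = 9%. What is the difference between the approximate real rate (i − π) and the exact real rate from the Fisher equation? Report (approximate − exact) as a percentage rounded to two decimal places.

0.99%

Approximate: r ≈ 21.010% − 9.000% = 12.0100%
Exact: (1 + 0.2101)/(1 + 0.0900) − 1 = 11.0183%
Error = 12.0100% − 11.0183% = 0.9917% → 0.99%.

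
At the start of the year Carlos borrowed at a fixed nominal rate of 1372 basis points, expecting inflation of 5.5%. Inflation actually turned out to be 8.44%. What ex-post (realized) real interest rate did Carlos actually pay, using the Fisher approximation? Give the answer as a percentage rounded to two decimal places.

Ex-post: 13.72% − 8.44% = 5.280%
So the realized real rate is 5.28%.

5.28%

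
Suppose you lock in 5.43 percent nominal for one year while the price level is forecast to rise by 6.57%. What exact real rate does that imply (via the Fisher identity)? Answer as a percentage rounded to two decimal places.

-1.07%

1 + r = 1.05430 / 1.06570 = 0.989303
r = 0.989303 − 1 = -1.0697%, i.e. -1.07%.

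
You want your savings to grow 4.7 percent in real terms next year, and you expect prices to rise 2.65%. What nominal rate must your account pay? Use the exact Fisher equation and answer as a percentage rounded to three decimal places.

7.475%

(1 + i) = (1 + r)(1 + π) = 1.04700 × 1.02650 = 1.0747455
i = 1.0747455 − 1, so the required nominal rate is 7.475%.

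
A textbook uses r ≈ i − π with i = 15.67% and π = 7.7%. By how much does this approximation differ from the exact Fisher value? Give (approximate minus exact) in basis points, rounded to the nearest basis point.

57 basis points

Approximate: r ≈ 15.670% − 7.700% = 7.9700%
Exact: (1 + 0.1567)/(1 + 0.0770) − 1 = 7.4002%
Error = 7.9700% − 7.4002% = 0.5698% → 57 basis points.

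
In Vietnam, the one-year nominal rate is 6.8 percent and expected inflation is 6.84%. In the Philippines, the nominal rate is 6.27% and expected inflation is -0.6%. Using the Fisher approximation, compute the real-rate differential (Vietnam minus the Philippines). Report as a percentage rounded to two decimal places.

-6.91%

Vietnam: 6.8% − 6.84% = -0.040%
The Philippines: 6.27% − (-0.6%) = 6.870%
Differential = -6.910% → -6.91%.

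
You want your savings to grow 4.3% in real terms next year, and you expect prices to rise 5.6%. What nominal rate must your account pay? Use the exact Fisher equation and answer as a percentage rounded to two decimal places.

(1 + i) = (1 + r)(1 + π) = 1.04300 × 1.05600 = 1.101408
i = 1.101408 − 1, so the required nominal rate is 10.14%.

10.14%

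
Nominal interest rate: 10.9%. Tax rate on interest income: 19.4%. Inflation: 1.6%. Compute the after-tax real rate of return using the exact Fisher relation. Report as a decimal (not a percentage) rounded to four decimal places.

After-tax nominal return = 10.9% × (1 − 0.194) = 8.7854%.
1 + r = 1.087854 / 1.01600 = 1.070722
After-tax real rate = 1.070722 − 1 → 0.0707.

0.0707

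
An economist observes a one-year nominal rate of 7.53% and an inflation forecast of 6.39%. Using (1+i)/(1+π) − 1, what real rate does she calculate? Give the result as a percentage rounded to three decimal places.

1.072%

By the Fisher identity, 1 + r = (1 + i)/(1 + π).
1 + r = 1.07530 / 1.06390 = 1.0107153
r = 1.0107153 − 1 = 1.07153%, i.e. 1.072%.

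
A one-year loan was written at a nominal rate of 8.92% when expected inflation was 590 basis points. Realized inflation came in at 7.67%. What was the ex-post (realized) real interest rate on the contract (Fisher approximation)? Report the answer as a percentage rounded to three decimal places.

1.250%

Ex-post: 8.92% − 7.67% = 1.250%
So the realized real rate is 1.250%.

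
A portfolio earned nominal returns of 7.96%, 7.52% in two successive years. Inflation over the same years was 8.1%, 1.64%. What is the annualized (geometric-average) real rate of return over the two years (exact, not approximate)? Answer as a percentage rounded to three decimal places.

Compound the nominal returns: 1.0796 × 1.0752 = 1.16078592.
Compound inflation: 1.0810 × 1.0164 = 1.09872840.
Deflate: 1.16078592 / 1.09872840 = 1.05648122.
Annualized real rate = 1.05648122^(1/2) − 1 = 2.7853% → 2.785%.

2.785%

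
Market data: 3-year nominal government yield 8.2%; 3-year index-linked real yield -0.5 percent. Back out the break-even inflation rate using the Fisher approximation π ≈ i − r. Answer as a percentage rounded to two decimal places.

8.70%

π ≈ i − r = 8.2% − (-0.5%) → 8.70%.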